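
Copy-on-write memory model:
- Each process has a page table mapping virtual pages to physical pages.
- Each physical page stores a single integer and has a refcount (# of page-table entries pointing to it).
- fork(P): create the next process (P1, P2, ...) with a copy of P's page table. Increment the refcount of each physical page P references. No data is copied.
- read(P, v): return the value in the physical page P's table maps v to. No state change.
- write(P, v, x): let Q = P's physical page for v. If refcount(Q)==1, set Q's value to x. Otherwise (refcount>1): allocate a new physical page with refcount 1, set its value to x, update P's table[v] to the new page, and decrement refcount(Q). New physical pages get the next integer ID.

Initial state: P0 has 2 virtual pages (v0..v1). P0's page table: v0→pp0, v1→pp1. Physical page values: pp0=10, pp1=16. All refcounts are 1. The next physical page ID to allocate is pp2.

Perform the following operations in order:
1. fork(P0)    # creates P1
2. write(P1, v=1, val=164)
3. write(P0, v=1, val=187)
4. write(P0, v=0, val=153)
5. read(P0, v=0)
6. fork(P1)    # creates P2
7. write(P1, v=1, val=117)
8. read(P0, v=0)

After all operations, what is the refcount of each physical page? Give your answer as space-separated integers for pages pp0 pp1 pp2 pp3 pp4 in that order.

Answer: 2 1 1 1 1

Derivation:
Op 1: fork(P0) -> P1. 2 ppages; refcounts: pp0:2 pp1:2
Op 2: write(P1, v1, 164). refcount(pp1)=2>1 -> COPY to pp2. 3 ppages; refcounts: pp0:2 pp1:1 pp2:1
Op 3: write(P0, v1, 187). refcount(pp1)=1 -> write in place. 3 ppages; refcounts: pp0:2 pp1:1 pp2:1
Op 4: write(P0, v0, 153). refcount(pp0)=2>1 -> COPY to pp3. 4 ppages; refcounts: pp0:1 pp1:1 pp2:1 pp3:1
Op 5: read(P0, v0) -> 153. No state change.
Op 6: fork(P1) -> P2. 4 ppages; refcounts: pp0:2 pp1:1 pp2:2 pp3:1
Op 7: write(P1, v1, 117). refcount(pp2)=2>1 -> COPY to pp4. 5 ppages; refcounts: pp0:2 pp1:1 pp2:1 pp3:1 pp4:1
Op 8: read(P0, v0) -> 153. No state change.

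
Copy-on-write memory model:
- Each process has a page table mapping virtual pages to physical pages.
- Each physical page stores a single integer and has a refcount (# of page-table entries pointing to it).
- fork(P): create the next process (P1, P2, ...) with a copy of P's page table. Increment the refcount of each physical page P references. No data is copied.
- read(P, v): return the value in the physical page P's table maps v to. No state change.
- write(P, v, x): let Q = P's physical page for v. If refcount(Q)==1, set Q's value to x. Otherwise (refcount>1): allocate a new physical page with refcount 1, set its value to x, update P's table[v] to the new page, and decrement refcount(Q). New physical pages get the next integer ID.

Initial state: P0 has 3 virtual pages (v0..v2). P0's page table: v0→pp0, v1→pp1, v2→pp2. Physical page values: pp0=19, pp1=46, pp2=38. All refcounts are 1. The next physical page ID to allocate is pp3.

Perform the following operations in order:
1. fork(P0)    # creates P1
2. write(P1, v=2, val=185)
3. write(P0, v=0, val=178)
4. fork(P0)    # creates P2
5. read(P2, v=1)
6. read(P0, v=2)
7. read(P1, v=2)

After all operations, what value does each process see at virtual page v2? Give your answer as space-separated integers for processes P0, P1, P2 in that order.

Op 1: fork(P0) -> P1. 3 ppages; refcounts: pp0:2 pp1:2 pp2:2
Op 2: write(P1, v2, 185). refcount(pp2)=2>1 -> COPY to pp3. 4 ppages; refcounts: pp0:2 pp1:2 pp2:1 pp3:1
Op 3: write(P0, v0, 178). refcount(pp0)=2>1 -> COPY to pp4. 5 ppages; refcounts: pp0:1 pp1:2 pp2:1 pp3:1 pp4:1
Op 4: fork(P0) -> P2. 5 ppages; refcounts: pp0:1 pp1:3 pp2:2 pp3:1 pp4:2
Op 5: read(P2, v1) -> 46. No state change.
Op 6: read(P0, v2) -> 38. No state change.
Op 7: read(P1, v2) -> 185. No state change.
P0: v2 -> pp2 = 38
P1: v2 -> pp3 = 185
P2: v2 -> pp2 = 38

Answer: 38 185 38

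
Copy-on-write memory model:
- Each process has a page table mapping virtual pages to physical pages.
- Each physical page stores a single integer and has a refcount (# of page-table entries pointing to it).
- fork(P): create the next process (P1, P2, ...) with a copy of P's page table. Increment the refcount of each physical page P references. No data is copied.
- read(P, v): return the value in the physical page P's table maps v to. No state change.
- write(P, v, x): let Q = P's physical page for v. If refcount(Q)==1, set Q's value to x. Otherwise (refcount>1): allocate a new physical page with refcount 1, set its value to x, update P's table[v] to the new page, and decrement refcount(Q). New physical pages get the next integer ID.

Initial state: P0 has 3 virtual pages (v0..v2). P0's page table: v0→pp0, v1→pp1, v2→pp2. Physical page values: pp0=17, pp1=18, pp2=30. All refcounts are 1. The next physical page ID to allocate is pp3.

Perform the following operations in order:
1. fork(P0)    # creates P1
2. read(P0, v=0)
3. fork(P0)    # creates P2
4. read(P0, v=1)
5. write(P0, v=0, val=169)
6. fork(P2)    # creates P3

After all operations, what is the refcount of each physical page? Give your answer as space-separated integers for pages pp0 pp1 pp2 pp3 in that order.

Op 1: fork(P0) -> P1. 3 ppages; refcounts: pp0:2 pp1:2 pp2:2
Op 2: read(P0, v0) -> 17. No state change.
Op 3: fork(P0) -> P2. 3 ppages; refcounts: pp0:3 pp1:3 pp2:3
Op 4: read(P0, v1) -> 18. No state change.
Op 5: write(P0, v0, 169). refcount(pp0)=3>1 -> COPY to pp3. 4 ppages; refcounts: pp0:2 pp1:3 pp2:3 pp3:1
Op 6: fork(P2) -> P3. 4 ppages; refcounts: pp0:3 pp1:4 pp2:4 pp3:1

Answer: 3 4 4 1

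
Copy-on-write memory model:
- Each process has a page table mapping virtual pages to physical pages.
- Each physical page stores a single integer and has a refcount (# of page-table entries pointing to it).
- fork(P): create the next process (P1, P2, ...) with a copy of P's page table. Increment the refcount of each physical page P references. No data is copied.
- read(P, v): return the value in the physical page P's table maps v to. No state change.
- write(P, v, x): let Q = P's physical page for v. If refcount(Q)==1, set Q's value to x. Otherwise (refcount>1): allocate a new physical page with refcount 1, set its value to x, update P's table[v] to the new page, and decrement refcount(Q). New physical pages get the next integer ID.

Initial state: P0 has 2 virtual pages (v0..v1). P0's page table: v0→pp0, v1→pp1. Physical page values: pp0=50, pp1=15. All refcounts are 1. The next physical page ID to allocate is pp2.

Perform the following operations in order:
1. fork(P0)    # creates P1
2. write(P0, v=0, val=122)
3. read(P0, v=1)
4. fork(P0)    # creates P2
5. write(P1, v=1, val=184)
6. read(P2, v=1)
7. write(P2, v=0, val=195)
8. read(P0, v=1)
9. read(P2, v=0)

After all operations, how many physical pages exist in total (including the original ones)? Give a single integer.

Answer: 5

Derivation:
Op 1: fork(P0) -> P1. 2 ppages; refcounts: pp0:2 pp1:2
Op 2: write(P0, v0, 122). refcount(pp0)=2>1 -> COPY to pp2. 3 ppages; refcounts: pp0:1 pp1:2 pp2:1
Op 3: read(P0, v1) -> 15. No state change.
Op 4: fork(P0) -> P2. 3 ppages; refcounts: pp0:1 pp1:3 pp2:2
Op 5: write(P1, v1, 184). refcount(pp1)=3>1 -> COPY to pp3. 4 ppages; refcounts: pp0:1 pp1:2 pp2:2 pp3:1
Op 6: read(P2, v1) -> 15. No state change.
Op 7: write(P2, v0, 195). refcount(pp2)=2>1 -> COPY to pp4. 5 ppages; refcounts: pp0:1 pp1:2 pp2:1 pp3:1 pp4:1
Op 8: read(P0, v1) -> 15. No state change.
Op 9: read(P2, v0) -> 195. No state change.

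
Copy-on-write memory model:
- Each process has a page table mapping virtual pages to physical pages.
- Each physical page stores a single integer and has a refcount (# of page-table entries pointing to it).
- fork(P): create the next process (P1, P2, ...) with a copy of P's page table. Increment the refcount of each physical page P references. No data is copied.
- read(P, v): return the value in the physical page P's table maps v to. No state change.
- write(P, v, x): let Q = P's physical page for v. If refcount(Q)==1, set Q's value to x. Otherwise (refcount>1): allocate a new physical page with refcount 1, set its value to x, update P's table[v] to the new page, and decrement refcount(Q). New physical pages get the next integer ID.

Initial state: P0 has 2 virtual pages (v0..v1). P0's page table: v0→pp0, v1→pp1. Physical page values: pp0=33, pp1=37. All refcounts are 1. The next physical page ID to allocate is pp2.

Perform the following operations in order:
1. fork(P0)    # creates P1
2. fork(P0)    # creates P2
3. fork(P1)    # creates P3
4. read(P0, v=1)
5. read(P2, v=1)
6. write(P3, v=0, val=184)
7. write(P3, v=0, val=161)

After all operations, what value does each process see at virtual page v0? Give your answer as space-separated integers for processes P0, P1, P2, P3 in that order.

Op 1: fork(P0) -> P1. 2 ppages; refcounts: pp0:2 pp1:2
Op 2: fork(P0) -> P2. 2 ppages; refcounts: pp0:3 pp1:3
Op 3: fork(P1) -> P3. 2 ppages; refcounts: pp0:4 pp1:4
Op 4: read(P0, v1) -> 37. No state change.
Op 5: read(P2, v1) -> 37. No state change.
Op 6: write(P3, v0, 184). refcount(pp0)=4>1 -> COPY to pp2. 3 ppages; refcounts: pp0:3 pp1:4 pp2:1
Op 7: write(P3, v0, 161). refcount(pp2)=1 -> write in place. 3 ppages; refcounts: pp0:3 pp1:4 pp2:1
P0: v0 -> pp0 = 33
P1: v0 -> pp0 = 33
P2: v0 -> pp0 = 33
P3: v0 -> pp2 = 161

Answer: 33 33 33 161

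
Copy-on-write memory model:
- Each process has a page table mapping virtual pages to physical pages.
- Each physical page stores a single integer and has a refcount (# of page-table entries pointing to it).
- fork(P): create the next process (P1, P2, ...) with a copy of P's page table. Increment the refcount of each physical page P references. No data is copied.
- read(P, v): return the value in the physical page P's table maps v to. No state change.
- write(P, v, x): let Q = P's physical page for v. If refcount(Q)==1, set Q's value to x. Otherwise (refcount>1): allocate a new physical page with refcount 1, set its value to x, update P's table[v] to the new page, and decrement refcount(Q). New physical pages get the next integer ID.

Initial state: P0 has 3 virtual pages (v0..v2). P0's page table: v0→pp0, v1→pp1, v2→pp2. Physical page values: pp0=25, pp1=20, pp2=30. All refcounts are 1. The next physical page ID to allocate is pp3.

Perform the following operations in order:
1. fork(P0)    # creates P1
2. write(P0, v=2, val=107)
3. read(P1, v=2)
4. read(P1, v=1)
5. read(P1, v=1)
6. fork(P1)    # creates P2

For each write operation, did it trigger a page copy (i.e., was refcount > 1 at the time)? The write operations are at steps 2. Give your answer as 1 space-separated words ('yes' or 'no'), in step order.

Op 1: fork(P0) -> P1. 3 ppages; refcounts: pp0:2 pp1:2 pp2:2
Op 2: write(P0, v2, 107). refcount(pp2)=2>1 -> COPY to pp3. 4 ppages; refcounts: pp0:2 pp1:2 pp2:1 pp3:1
Op 3: read(P1, v2) -> 30. No state change.
Op 4: read(P1, v1) -> 20. No state change.
Op 5: read(P1, v1) -> 20. No state change.
Op 6: fork(P1) -> P2. 4 ppages; refcounts: pp0:3 pp1:3 pp2:2 pp3:1

yes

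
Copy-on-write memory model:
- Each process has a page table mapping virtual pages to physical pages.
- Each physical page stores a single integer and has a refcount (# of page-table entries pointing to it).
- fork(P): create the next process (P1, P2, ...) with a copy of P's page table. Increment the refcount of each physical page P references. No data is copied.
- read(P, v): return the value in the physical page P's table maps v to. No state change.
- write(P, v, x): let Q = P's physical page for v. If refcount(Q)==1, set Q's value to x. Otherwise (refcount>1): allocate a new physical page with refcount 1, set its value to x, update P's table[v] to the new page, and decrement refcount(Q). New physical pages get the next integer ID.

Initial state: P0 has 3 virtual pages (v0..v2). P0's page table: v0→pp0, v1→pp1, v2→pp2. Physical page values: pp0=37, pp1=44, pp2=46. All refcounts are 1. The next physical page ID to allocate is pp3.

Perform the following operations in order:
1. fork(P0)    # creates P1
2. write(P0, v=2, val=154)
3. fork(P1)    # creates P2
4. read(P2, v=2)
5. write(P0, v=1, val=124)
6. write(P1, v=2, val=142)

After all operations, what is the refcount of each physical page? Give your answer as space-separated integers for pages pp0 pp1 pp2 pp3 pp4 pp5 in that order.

Answer: 3 2 1 1 1 1

Derivation:
Op 1: fork(P0) -> P1. 3 ppages; refcounts: pp0:2 pp1:2 pp2:2
Op 2: write(P0, v2, 154). refcount(pp2)=2>1 -> COPY to pp3. 4 ppages; refcounts: pp0:2 pp1:2 pp2:1 pp3:1
Op 3: fork(P1) -> P2. 4 ppages; refcounts: pp0:3 pp1:3 pp2:2 pp3:1
Op 4: read(P2, v2) -> 46. No state change.
Op 5: write(P0, v1, 124). refcount(pp1)=3>1 -> COPY to pp4. 5 ppages; refcounts: pp0:3 pp1:2 pp2:2 pp3:1 pp4:1
Op 6: write(P1, v2, 142). refcount(pp2)=2>1 -> COPY to pp5. 6 ppages; refcounts: pp0:3 pp1:2 pp2:1 pp3:1 pp4:1 pp5:1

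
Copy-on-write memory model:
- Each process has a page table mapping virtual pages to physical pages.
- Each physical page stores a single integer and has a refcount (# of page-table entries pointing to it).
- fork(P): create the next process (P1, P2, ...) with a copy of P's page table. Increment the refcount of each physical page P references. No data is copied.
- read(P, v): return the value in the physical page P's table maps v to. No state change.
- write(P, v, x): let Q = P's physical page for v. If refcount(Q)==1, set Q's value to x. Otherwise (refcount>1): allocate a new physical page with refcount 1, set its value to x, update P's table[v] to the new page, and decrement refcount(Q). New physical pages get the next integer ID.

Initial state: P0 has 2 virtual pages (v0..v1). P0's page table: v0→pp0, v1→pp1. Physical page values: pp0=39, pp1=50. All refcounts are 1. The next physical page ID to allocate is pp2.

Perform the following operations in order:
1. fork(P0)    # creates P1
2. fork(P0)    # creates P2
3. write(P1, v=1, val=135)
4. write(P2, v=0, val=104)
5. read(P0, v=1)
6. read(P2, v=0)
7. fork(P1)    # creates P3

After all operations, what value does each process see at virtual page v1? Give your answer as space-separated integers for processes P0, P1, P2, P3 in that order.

Op 1: fork(P0) -> P1. 2 ppages; refcounts: pp0:2 pp1:2
Op 2: fork(P0) -> P2. 2 ppages; refcounts: pp0:3 pp1:3
Op 3: write(P1, v1, 135). refcount(pp1)=3>1 -> COPY to pp2. 3 ppages; refcounts: pp0:3 pp1:2 pp2:1
Op 4: write(P2, v0, 104). refcount(pp0)=3>1 -> COPY to pp3. 4 ppages; refcounts: pp0:2 pp1:2 pp2:1 pp3:1
Op 5: read(P0, v1) -> 50. No state change.
Op 6: read(P2, v0) -> 104. No state change.
Op 7: fork(P1) -> P3. 4 ppages; refcounts: pp0:3 pp1:2 pp2:2 pp3:1
P0: v1 -> pp1 = 50
P1: v1 -> pp2 = 135
P2: v1 -> pp1 = 50
P3: v1 -> pp2 = 135

Answer: 50 135 50 135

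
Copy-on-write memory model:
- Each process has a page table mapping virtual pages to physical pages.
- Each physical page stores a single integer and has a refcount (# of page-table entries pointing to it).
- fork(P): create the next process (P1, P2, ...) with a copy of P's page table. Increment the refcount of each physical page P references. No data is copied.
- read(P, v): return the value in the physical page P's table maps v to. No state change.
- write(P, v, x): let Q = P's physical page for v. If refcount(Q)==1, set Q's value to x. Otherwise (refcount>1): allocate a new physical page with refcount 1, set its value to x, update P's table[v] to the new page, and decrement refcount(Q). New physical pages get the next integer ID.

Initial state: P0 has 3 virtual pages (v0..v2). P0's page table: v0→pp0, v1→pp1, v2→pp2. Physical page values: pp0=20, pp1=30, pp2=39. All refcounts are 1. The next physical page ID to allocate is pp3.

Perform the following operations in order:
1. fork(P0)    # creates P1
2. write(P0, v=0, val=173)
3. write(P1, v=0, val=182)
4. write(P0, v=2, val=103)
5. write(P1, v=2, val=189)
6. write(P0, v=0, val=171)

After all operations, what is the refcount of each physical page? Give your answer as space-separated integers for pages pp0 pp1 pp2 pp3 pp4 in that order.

Op 1: fork(P0) -> P1. 3 ppages; refcounts: pp0:2 pp1:2 pp2:2
Op 2: write(P0, v0, 173). refcount(pp0)=2>1 -> COPY to pp3. 4 ppages; refcounts: pp0:1 pp1:2 pp2:2 pp3:1
Op 3: write(P1, v0, 182). refcount(pp0)=1 -> write in place. 4 ppages; refcounts: pp0:1 pp1:2 pp2:2 pp3:1
Op 4: write(P0, v2, 103). refcount(pp2)=2>1 -> COPY to pp4. 5 ppages; refcounts: pp0:1 pp1:2 pp2:1 pp3:1 pp4:1
Op 5: write(P1, v2, 189). refcount(pp2)=1 -> write in place. 5 ppages; refcounts: pp0:1 pp1:2 pp2:1 pp3:1 pp4:1
Op 6: write(P0, v0, 171). refcount(pp3)=1 -> write in place. 5 ppages; refcounts: pp0:1 pp1:2 pp2:1 pp3:1 pp4:1

Answer: 1 2 1 1 1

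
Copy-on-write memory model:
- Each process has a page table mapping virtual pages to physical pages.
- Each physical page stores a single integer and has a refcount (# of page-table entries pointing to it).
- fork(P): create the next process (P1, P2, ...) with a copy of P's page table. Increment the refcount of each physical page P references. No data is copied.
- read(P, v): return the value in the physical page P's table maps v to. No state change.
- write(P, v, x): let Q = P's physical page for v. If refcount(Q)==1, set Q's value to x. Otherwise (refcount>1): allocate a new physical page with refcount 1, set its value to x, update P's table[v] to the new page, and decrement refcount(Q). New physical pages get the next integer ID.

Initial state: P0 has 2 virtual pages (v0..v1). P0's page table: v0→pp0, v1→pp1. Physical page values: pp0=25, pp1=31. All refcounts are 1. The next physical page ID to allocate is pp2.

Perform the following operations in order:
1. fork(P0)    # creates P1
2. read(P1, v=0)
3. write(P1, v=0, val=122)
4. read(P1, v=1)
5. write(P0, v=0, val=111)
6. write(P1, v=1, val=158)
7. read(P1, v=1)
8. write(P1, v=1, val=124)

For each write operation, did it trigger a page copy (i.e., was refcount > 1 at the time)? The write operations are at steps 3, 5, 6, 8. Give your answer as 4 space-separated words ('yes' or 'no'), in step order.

Op 1: fork(P0) -> P1. 2 ppages; refcounts: pp0:2 pp1:2
Op 2: read(P1, v0) -> 25. No state change.
Op 3: write(P1, v0, 122). refcount(pp0)=2>1 -> COPY to pp2. 3 ppages; refcounts: pp0:1 pp1:2 pp2:1
Op 4: read(P1, v1) -> 31. No state change.
Op 5: write(P0, v0, 111). refcount(pp0)=1 -> write in place. 3 ppages; refcounts: pp0:1 pp1:2 pp2:1
Op 6: write(P1, v1, 158). refcount(pp1)=2>1 -> COPY to pp3. 4 ppages; refcounts: pp0:1 pp1:1 pp2:1 pp3:1
Op 7: read(P1, v1) -> 158. No state change.
Op 8: write(P1, v1, 124). refcount(pp3)=1 -> write in place. 4 ppages; refcounts: pp0:1 pp1:1 pp2:1 pp3:1

yes no yes no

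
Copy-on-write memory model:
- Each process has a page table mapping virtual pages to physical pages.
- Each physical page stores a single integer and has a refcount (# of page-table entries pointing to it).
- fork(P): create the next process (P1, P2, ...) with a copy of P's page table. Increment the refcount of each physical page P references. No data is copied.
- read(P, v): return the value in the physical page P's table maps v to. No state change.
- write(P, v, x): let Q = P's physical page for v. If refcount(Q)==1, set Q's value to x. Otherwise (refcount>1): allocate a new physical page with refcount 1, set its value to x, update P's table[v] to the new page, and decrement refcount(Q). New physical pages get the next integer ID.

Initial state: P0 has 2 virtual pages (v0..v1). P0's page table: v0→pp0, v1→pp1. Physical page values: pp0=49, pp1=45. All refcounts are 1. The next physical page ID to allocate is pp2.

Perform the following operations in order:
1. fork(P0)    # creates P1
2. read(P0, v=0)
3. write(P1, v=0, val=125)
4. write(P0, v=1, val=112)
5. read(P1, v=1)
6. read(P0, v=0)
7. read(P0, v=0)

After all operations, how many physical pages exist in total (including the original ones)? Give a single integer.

Answer: 4

Derivation:
Op 1: fork(P0) -> P1. 2 ppages; refcounts: pp0:2 pp1:2
Op 2: read(P0, v0) -> 49. No state change.
Op 3: write(P1, v0, 125). refcount(pp0)=2>1 -> COPY to pp2. 3 ppages; refcounts: pp0:1 pp1:2 pp2:1
Op 4: write(P0, v1, 112). refcount(pp1)=2>1 -> COPY to pp3. 4 ppages; refcounts: pp0:1 pp1:1 pp2:1 pp3:1
Op 5: read(P1, v1) -> 45. No state change.
Op 6: read(P0, v0) -> 49. No state change.
Op 7: read(P0, v0) -> 49. No state change.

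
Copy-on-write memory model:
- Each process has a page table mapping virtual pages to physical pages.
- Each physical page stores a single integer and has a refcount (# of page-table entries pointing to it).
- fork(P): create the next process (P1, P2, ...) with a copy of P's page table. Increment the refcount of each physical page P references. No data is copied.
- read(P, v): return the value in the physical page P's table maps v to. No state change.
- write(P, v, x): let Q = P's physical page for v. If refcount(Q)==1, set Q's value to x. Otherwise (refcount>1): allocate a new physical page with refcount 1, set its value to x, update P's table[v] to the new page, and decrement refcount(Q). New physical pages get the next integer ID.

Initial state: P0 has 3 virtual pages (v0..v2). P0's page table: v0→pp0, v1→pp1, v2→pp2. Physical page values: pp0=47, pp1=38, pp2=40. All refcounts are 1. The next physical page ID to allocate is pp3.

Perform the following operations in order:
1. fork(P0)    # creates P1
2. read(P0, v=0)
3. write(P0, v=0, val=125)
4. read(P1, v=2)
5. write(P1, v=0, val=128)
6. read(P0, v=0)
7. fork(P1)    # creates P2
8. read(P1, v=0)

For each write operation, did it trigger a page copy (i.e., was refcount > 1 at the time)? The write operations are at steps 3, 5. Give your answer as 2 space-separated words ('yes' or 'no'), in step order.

Op 1: fork(P0) -> P1. 3 ppages; refcounts: pp0:2 pp1:2 pp2:2
Op 2: read(P0, v0) -> 47. No state change.
Op 3: write(P0, v0, 125). refcount(pp0)=2>1 -> COPY to pp3. 4 ppages; refcounts: pp0:1 pp1:2 pp2:2 pp3:1
Op 4: read(P1, v2) -> 40. No state change.
Op 5: write(P1, v0, 128). refcount(pp0)=1 -> write in place. 4 ppages; refcounts: pp0:1 pp1:2 pp2:2 pp3:1
Op 6: read(P0, v0) -> 125. No state change.
Op 7: fork(P1) -> P2. 4 ppages; refcounts: pp0:2 pp1:3 pp2:3 pp3:1
Op 8: read(P1, v0) -> 128. No state change.

yes no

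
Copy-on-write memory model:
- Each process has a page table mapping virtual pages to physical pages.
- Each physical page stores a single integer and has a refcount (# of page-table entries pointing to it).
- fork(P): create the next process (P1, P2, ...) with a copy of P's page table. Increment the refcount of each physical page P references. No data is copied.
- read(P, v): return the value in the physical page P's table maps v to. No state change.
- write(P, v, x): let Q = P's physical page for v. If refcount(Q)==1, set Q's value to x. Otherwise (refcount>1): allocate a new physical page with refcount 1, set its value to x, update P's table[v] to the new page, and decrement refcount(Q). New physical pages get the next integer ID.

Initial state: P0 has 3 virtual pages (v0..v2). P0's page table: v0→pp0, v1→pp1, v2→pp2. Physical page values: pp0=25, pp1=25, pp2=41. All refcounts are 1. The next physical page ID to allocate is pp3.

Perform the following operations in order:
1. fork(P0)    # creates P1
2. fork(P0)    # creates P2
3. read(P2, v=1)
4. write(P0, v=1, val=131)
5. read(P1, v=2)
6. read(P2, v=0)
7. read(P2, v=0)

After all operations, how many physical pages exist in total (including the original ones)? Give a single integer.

Op 1: fork(P0) -> P1. 3 ppages; refcounts: pp0:2 pp1:2 pp2:2
Op 2: fork(P0) -> P2. 3 ppages; refcounts: pp0:3 pp1:3 pp2:3
Op 3: read(P2, v1) -> 25. No state change.
Op 4: write(P0, v1, 131). refcount(pp1)=3>1 -> COPY to pp3. 4 ppages; refcounts: pp0:3 pp1:2 pp2:3 pp3:1
Op 5: read(P1, v2) -> 41. No state change.
Op 6: read(P2, v0) -> 25. No state change.
Op 7: read(P2, v0) -> 25. No state change.

Answer: 4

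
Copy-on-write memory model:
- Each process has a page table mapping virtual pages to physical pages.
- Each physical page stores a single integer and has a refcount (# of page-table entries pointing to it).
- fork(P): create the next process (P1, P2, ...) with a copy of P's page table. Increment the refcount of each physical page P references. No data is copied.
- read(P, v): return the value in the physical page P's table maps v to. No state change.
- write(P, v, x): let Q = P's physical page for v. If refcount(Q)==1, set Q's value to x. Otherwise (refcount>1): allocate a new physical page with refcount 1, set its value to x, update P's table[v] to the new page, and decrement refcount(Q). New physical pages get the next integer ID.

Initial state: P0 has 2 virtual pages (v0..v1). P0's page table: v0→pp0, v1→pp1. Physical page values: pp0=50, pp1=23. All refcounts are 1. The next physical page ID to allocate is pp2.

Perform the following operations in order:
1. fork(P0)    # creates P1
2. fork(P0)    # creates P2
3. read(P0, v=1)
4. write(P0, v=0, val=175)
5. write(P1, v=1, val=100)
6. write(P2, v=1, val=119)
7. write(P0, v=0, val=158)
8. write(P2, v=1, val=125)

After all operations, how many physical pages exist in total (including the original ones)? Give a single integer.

Op 1: fork(P0) -> P1. 2 ppages; refcounts: pp0:2 pp1:2
Op 2: fork(P0) -> P2. 2 ppages; refcounts: pp0:3 pp1:3
Op 3: read(P0, v1) -> 23. No state change.
Op 4: write(P0, v0, 175). refcount(pp0)=3>1 -> COPY to pp2. 3 ppages; refcounts: pp0:2 pp1:3 pp2:1
Op 5: write(P1, v1, 100). refcount(pp1)=3>1 -> COPY to pp3. 4 ppages; refcounts: pp0:2 pp1:2 pp2:1 pp3:1
Op 6: write(P2, v1, 119). refcount(pp1)=2>1 -> COPY to pp4. 5 ppages; refcounts: pp0:2 pp1:1 pp2:1 pp3:1 pp4:1
Op 7: write(P0, v0, 158). refcount(pp2)=1 -> write in place. 5 ppages; refcounts: pp0:2 pp1:1 pp2:1 pp3:1 pp4:1
Op 8: write(P2, v1, 125). refcount(pp4)=1 -> write in place. 5 ppages; refcounts: pp0:2 pp1:1 pp2:1 pp3:1 pp4:1

Answer: 5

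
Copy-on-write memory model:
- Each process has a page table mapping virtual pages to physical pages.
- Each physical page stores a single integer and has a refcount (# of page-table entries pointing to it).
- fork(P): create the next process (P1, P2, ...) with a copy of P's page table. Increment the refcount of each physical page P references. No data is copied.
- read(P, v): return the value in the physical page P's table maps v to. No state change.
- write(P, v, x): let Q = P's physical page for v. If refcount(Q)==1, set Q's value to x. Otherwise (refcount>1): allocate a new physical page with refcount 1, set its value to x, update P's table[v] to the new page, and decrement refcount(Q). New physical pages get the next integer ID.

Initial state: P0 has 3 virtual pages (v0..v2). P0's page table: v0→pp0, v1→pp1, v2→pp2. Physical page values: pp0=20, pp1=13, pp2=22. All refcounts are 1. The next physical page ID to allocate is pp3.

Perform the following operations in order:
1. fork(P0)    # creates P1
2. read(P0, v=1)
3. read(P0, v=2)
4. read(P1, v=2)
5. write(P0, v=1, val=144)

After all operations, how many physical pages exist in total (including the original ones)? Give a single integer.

Op 1: fork(P0) -> P1. 3 ppages; refcounts: pp0:2 pp1:2 pp2:2
Op 2: read(P0, v1) -> 13. No state change.
Op 3: read(P0, v2) -> 22. No state change.
Op 4: read(P1, v2) -> 22. No state change.
Op 5: write(P0, v1, 144). refcount(pp1)=2>1 -> COPY to pp3. 4 ppages; refcounts: pp0:2 pp1:1 pp2:2 pp3:1

Answer: 4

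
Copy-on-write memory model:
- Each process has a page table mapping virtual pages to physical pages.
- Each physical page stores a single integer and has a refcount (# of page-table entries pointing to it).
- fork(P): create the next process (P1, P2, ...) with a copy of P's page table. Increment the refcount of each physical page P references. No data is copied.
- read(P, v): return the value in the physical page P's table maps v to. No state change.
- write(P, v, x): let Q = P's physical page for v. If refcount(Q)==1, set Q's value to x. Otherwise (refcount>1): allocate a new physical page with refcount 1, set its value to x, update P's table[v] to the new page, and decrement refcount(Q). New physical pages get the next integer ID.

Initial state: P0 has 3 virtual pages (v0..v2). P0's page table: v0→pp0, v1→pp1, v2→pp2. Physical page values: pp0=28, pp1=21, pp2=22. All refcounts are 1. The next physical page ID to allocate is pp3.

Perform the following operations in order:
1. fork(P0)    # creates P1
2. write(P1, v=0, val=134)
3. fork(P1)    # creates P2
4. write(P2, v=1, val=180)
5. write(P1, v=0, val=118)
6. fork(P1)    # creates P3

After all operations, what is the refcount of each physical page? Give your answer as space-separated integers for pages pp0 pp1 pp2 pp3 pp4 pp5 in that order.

Op 1: fork(P0) -> P1. 3 ppages; refcounts: pp0:2 pp1:2 pp2:2
Op 2: write(P1, v0, 134). refcount(pp0)=2>1 -> COPY to pp3. 4 ppages; refcounts: pp0:1 pp1:2 pp2:2 pp3:1
Op 3: fork(P1) -> P2. 4 ppages; refcounts: pp0:1 pp1:3 pp2:3 pp3:2
Op 4: write(P2, v1, 180). refcount(pp1)=3>1 -> COPY to pp4. 5 ppages; refcounts: pp0:1 pp1:2 pp2:3 pp3:2 pp4:1
Op 5: write(P1, v0, 118). refcount(pp3)=2>1 -> COPY to pp5. 6 ppages; refcounts: pp0:1 pp1:2 pp2:3 pp3:1 pp4:1 pp5:1
Op 6: fork(P1) -> P3. 6 ppages; refcounts: pp0:1 pp1:3 pp2:4 pp3:1 pp4:1 pp5:2

Answer: 1 3 4 1 1 2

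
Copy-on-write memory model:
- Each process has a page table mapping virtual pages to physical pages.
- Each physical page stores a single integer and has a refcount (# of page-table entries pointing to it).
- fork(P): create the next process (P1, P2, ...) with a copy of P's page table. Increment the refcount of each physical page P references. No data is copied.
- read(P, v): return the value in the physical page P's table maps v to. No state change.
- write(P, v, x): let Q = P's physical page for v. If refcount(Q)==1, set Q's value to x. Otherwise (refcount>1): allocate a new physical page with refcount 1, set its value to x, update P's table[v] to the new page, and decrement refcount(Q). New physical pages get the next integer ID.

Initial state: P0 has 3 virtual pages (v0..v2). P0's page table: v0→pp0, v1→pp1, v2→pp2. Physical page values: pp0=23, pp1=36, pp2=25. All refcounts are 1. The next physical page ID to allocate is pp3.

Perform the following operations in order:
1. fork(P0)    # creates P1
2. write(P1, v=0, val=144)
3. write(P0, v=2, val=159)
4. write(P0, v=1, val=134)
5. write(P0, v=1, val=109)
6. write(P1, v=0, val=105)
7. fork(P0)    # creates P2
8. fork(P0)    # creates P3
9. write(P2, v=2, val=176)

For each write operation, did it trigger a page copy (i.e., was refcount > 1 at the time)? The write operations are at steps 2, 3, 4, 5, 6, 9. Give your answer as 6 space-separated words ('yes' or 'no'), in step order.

Op 1: fork(P0) -> P1. 3 ppages; refcounts: pp0:2 pp1:2 pp2:2
Op 2: write(P1, v0, 144). refcount(pp0)=2>1 -> COPY to pp3. 4 ppages; refcounts: pp0:1 pp1:2 pp2:2 pp3:1
Op 3: write(P0, v2, 159). refcount(pp2)=2>1 -> COPY to pp4. 5 ppages; refcounts: pp0:1 pp1:2 pp2:1 pp3:1 pp4:1
Op 4: write(P0, v1, 134). refcount(pp1)=2>1 -> COPY to pp5. 6 ppages; refcounts: pp0:1 pp1:1 pp2:1 pp3:1 pp4:1 pp5:1
Op 5: write(P0, v1, 109). refcount(pp5)=1 -> write in place. 6 ppages; refcounts: pp0:1 pp1:1 pp2:1 pp3:1 pp4:1 pp5:1
Op 6: write(P1, v0, 105). refcount(pp3)=1 -> write in place. 6 ppages; refcounts: pp0:1 pp1:1 pp2:1 pp3:1 pp4:1 pp5:1
Op 7: fork(P0) -> P2. 6 ppages; refcounts: pp0:2 pp1:1 pp2:1 pp3:1 pp4:2 pp5:2
Op 8: fork(P0) -> P3. 6 ppages; refcounts: pp0:3 pp1:1 pp2:1 pp3:1 pp4:3 pp5:3
Op 9: write(P2, v2, 176). refcount(pp4)=3>1 -> COPY to pp6. 7 ppages; refcounts: pp0:3 pp1:1 pp2:1 pp3:1 pp4:2 pp5:3 pp6:1

yes yes yes no no yes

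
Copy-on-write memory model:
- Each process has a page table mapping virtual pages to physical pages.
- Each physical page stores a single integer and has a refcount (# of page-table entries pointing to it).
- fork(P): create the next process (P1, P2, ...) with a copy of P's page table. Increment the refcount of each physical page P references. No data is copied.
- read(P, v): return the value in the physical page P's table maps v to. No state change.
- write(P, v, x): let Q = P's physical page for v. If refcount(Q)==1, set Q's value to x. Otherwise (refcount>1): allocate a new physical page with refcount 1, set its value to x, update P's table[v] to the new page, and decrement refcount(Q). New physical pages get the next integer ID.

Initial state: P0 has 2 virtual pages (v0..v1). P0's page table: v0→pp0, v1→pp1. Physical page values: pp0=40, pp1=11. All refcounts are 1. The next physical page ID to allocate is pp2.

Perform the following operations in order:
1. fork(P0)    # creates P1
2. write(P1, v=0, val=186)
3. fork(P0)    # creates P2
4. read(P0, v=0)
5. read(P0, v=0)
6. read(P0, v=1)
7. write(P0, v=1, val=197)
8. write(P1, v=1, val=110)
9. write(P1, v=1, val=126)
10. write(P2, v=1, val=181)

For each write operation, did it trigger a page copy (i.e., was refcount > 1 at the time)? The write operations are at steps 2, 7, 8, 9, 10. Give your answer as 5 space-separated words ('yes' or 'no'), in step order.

Op 1: fork(P0) -> P1. 2 ppages; refcounts: pp0:2 pp1:2
Op 2: write(P1, v0, 186). refcount(pp0)=2>1 -> COPY to pp2. 3 ppages; refcounts: pp0:1 pp1:2 pp2:1
Op 3: fork(P0) -> P2. 3 ppages; refcounts: pp0:2 pp1:3 pp2:1
Op 4: read(P0, v0) -> 40. No state change.
Op 5: read(P0, v0) -> 40. No state change.
Op 6: read(P0, v1) -> 11. No state change.
Op 7: write(P0, v1, 197). refcount(pp1)=3>1 -> COPY to pp3. 4 ppages; refcounts: pp0:2 pp1:2 pp2:1 pp3:1
Op 8: write(P1, v1, 110). refcount(pp1)=2>1 -> COPY to pp4. 5 ppages; refcounts: pp0:2 pp1:1 pp2:1 pp3:1 pp4:1
Op 9: write(P1, v1, 126). refcount(pp4)=1 -> write in place. 5 ppages; refcounts: pp0:2 pp1:1 pp2:1 pp3:1 pp4:1
Op 10: write(P2, v1, 181). refcount(pp1)=1 -> write in place. 5 ppages; refcounts: pp0:2 pp1:1 pp2:1 pp3:1 pp4:1

yes yes yes no no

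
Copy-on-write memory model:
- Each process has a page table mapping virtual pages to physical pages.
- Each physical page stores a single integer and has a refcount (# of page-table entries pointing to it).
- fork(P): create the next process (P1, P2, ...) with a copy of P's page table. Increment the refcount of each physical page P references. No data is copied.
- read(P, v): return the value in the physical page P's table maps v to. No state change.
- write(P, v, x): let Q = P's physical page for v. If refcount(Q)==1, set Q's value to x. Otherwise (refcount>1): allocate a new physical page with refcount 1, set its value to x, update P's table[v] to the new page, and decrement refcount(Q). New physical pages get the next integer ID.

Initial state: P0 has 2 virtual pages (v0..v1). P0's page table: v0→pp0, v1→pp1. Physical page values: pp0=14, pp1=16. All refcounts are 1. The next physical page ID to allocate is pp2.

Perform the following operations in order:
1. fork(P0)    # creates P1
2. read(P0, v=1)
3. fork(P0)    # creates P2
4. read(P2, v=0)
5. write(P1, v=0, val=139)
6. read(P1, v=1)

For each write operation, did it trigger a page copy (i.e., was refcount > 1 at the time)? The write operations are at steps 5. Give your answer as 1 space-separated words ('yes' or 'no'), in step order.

Op 1: fork(P0) -> P1. 2 ppages; refcounts: pp0:2 pp1:2
Op 2: read(P0, v1) -> 16. No state change.
Op 3: fork(P0) -> P2. 2 ppages; refcounts: pp0:3 pp1:3
Op 4: read(P2, v0) -> 14. No state change.
Op 5: write(P1, v0, 139). refcount(pp0)=3>1 -> COPY to pp2. 3 ppages; refcounts: pp0:2 pp1:3 pp2:1
Op 6: read(P1, v1) -> 16. No state change.

yes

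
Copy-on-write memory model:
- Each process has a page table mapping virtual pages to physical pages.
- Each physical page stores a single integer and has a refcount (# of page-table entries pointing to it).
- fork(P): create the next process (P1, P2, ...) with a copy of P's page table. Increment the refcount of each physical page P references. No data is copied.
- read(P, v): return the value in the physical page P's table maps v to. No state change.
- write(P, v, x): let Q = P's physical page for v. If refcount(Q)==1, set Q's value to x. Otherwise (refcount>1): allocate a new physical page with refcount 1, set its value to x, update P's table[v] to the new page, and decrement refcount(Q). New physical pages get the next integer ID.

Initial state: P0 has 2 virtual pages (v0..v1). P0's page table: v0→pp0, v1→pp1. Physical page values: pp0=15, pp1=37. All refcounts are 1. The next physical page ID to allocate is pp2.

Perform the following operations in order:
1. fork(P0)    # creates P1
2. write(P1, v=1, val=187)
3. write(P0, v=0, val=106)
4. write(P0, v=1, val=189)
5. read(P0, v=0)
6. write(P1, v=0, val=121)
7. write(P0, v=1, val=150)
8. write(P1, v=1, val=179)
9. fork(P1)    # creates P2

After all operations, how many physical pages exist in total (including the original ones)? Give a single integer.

Answer: 4

Derivation:
Op 1: fork(P0) -> P1. 2 ppages; refcounts: pp0:2 pp1:2
Op 2: write(P1, v1, 187). refcount(pp1)=2>1 -> COPY to pp2. 3 ppages; refcounts: pp0:2 pp1:1 pp2:1
Op 3: write(P0, v0, 106). refcount(pp0)=2>1 -> COPY to pp3. 4 ppages; refcounts: pp0:1 pp1:1 pp2:1 pp3:1
Op 4: write(P0, v1, 189). refcount(pp1)=1 -> write in place. 4 ppages; refcounts: pp0:1 pp1:1 pp2:1 pp3:1
Op 5: read(P0, v0) -> 106. No state change.
Op 6: write(P1, v0, 121). refcount(pp0)=1 -> write in place. 4 ppages; refcounts: pp0:1 pp1:1 pp2:1 pp3:1
Op 7: write(P0, v1, 150). refcount(pp1)=1 -> write in place. 4 ppages; refcounts: pp0:1 pp1:1 pp2:1 pp3:1
Op 8: write(P1, v1, 179). refcount(pp2)=1 -> write in place. 4 ppages; refcounts: pp0:1 pp1:1 pp2:1 pp3:1
Op 9: fork(P1) -> P2. 4 ppages; refcounts: pp0:2 pp1:1 pp2:2 pp3:1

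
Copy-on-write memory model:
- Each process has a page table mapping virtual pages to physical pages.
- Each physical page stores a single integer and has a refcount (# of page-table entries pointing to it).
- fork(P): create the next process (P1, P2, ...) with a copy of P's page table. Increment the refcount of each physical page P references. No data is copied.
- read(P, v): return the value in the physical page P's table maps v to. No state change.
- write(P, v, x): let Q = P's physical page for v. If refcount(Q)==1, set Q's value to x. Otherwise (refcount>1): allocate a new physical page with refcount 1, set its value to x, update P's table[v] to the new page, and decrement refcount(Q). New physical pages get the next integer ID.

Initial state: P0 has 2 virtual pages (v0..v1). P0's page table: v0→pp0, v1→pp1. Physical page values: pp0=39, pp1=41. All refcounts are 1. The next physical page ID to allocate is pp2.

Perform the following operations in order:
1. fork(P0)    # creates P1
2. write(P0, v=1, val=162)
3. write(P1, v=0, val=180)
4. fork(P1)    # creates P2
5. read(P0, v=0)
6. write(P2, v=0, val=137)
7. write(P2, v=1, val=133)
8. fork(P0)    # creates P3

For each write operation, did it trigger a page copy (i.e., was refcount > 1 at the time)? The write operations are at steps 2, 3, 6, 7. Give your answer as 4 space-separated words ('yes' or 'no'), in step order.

Op 1: fork(P0) -> P1. 2 ppages; refcounts: pp0:2 pp1:2
Op 2: write(P0, v1, 162). refcount(pp1)=2>1 -> COPY to pp2. 3 ppages; refcounts: pp0:2 pp1:1 pp2:1
Op 3: write(P1, v0, 180). refcount(pp0)=2>1 -> COPY to pp3. 4 ppages; refcounts: pp0:1 pp1:1 pp2:1 pp3:1
Op 4: fork(P1) -> P2. 4 ppages; refcounts: pp0:1 pp1:2 pp2:1 pp3:2
Op 5: read(P0, v0) -> 39. No state change.
Op 6: write(P2, v0, 137). refcount(pp3)=2>1 -> COPY to pp4. 5 ppages; refcounts: pp0:1 pp1:2 pp2:1 pp3:1 pp4:1
Op 7: write(P2, v1, 133). refcount(pp1)=2>1 -> COPY to pp5. 6 ppages; refcounts: pp0:1 pp1:1 pp2:1 pp3:1 pp4:1 pp5:1
Op 8: fork(P0) -> P3. 6 ppages; refcounts: pp0:2 pp1:1 pp2:2 pp3:1 pp4:1 pp5:1

yes yes yes yes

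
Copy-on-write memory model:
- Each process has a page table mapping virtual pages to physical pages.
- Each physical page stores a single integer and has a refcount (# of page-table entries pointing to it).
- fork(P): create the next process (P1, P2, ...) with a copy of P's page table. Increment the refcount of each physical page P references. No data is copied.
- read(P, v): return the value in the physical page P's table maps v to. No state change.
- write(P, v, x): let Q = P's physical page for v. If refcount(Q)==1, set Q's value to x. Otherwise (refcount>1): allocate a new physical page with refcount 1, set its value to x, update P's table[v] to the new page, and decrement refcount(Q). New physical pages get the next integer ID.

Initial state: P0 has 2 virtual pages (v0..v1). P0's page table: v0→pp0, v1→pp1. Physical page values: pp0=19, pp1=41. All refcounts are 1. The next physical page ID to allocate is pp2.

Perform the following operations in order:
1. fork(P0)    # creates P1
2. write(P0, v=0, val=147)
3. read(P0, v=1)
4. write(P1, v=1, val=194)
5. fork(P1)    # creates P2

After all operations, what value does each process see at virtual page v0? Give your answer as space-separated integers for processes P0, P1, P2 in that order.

Op 1: fork(P0) -> P1. 2 ppages; refcounts: pp0:2 pp1:2
Op 2: write(P0, v0, 147). refcount(pp0)=2>1 -> COPY to pp2. 3 ppages; refcounts: pp0:1 pp1:2 pp2:1
Op 3: read(P0, v1) -> 41. No state change.
Op 4: write(P1, v1, 194). refcount(pp1)=2>1 -> COPY to pp3. 4 ppages; refcounts: pp0:1 pp1:1 pp2:1 pp3:1
Op 5: fork(P1) -> P2. 4 ppages; refcounts: pp0:2 pp1:1 pp2:1 pp3:2
P0: v0 -> pp2 = 147
P1: v0 -> pp0 = 19
P2: v0 -> pp0 = 19

Answer: 147 19 19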